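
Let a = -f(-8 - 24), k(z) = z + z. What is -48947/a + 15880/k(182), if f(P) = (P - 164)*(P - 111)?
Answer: 1271707/28028 ≈ 45.373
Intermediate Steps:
k(z) = 2*z
f(P) = (-164 + P)*(-111 + P)
a = -28028 (a = -(18204 + (-8 - 24)² - 275*(-8 - 24)) = -(18204 + (-32)² - 275*(-32)) = -(18204 + 1024 + 8800) = -1*28028 = -28028)
-48947/a + 15880/k(182) = -48947/(-28028) + 15880/((2*182)) = -48947*(-1/28028) + 15880/364 = 48947/28028 + 15880*(1/364) = 48947/28028 + 3970/91 = 1271707/28028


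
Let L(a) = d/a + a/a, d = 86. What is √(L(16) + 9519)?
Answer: 3*√16934/4 ≈ 97.598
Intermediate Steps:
L(a) = 1 + 86/a (L(a) = 86/a + a/a = 86/a + 1 = 1 + 86/a)
√(L(16) + 9519) = √((86 + 16)/16 + 9519) = √((1/16)*102 + 9519) = √(51/8 + 9519) = √(76203/8) = 3*√16934/4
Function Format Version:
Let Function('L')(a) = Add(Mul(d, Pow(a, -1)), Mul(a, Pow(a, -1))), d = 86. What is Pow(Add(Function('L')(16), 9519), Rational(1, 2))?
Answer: Mul(Rational(3, 4), Pow(16934, Rational(1, 2))) ≈ 97.598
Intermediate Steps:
Function('L')(a) = Add(1, Mul(86, Pow(a, -1))) (Function('L')(a) = Add(Mul(86, Pow(a, -1)), Mul(a, Pow(a, -1))) = Add(Mul(86, Pow(a, -1)), 1) = Add(1, Mul(86, Pow(a, -1))))
Pow(Add(Function('L')(16), 9519), Rational(1, 2)) = Pow(Add(Mul(Pow(16, -1), Add(86, 16)), 9519), Rational(1, 2)) = Pow(Add(Mul(Rational(1, 16), 102), 9519), Rational(1, 2)) = Pow(Add(Rational(51, 8), 9519), Rational(1, 2)) = Pow(Rational(76203, 8), Rational(1, 2)) = Mul(Rational(3, 4), Pow(16934, Rational(1, 2)))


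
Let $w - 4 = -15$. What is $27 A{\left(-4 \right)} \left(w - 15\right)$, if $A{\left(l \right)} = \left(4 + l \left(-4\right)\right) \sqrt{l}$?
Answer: $- 28080 i \approx - 28080.0 i$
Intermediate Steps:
$w = -11$ ($w = 4 - 15 = -11$)
$A{\left(l \right)} = \sqrt{l} \left(4 - 4 l\right)$ ($A{\left(l \right)} = \left(4 - 4 l\right) \sqrt{l} = \sqrt{l} \left(4 - 4 l\right)$)
$27 A{\left(-4 \right)} \left(w - 15\right) = 27 \cdot 4 \sqrt{-4} \left(1 - -4\right) \left(-11 - 15\right) = 27 \cdot 4 \cdot 2 i \left(1 + 4\right) \left(-26\right) = 27 \cdot 4 \cdot 2 i 5 \left(-26\right) = 27 \cdot 40 i \left(-26\right) = 1080 i \left(-26\right) = - 28080 i$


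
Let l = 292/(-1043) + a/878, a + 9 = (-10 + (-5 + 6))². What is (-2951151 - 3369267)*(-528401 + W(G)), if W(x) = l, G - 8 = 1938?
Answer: 1529179345675162506/457877 ≈ 3.3397e+12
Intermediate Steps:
G = 1946 (G = 8 + 1938 = 1946)
a = 72 (a = -9 + (-10 + (-5 + 6))² = -9 + (-10 + 1)² = -9 + (-9)² = -9 + 81 = 72)
l = -90640/457877 (l = 292/(-1043) + 72/878 = 292*(-1/1043) + 72*(1/878) = -292/1043 + 36/439 = -90640/457877 ≈ -0.19796)
W(x) = -90640/457877
(-2951151 - 3369267)*(-528401 + W(G)) = (-2951151 - 3369267)*(-528401 - 90640/457877) = -6320418*(-241942755317/457877) = 1529179345675162506/457877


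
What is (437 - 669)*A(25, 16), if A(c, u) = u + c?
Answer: -9512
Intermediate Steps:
A(c, u) = c + u
(437 - 669)*A(25, 16) = (437 - 669)*(25 + 16) = -232*41 = -9512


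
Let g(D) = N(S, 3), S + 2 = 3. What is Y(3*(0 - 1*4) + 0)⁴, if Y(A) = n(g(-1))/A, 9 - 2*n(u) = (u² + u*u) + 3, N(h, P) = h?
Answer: 1/1296 ≈ 0.00077160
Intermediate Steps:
S = 1 (S = -2 + 3 = 1)
g(D) = 1
n(u) = 3 - u² (n(u) = 9/2 - ((u² + u*u) + 3)/2 = 9/2 - ((u² + u²) + 3)/2 = 9/2 - (2*u² + 3)/2 = 9/2 - (3 + 2*u²)/2 = 9/2 + (-3/2 - u²) = 3 - u²)
Y(A) = 2/A (Y(A) = (3 - 1*1²)/A = (3 - 1*1)/A = (3 - 1)/A = 2/A)
Y(3*(0 - 1*4) + 0)⁴ = (2/(3*(0 - 1*4) + 0))⁴ = (2/(3*(0 - 4) + 0))⁴ = (2/(3*(-4) + 0))⁴ = (2/(-12 + 0))⁴ = (2/(-12))⁴ = (2*(-1/12))⁴ = (-⅙)⁴ = 1/1296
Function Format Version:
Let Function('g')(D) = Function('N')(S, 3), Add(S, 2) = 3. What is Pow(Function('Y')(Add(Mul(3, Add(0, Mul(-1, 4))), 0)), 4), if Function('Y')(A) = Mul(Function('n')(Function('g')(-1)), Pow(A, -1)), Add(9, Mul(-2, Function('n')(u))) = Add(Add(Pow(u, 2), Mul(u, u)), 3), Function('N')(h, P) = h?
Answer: Rational(1, 1296) ≈ 0.00077160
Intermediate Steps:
S = 1 (S = Add(-2, 3) = 1)
Function('g')(D) = 1
Function('n')(u) = Add(3, Mul(-1, Pow(u, 2))) (Function('n')(u) = Add(Rational(9, 2), Mul(Rational(-1, 2), Add(Add(Pow(u, 2), Mul(u, u)), 3))) = Add(Rational(9, 2), Mul(Rational(-1, 2), Add(Add(Pow(u, 2), Pow(u, 2)), 3))) = Add(Rational(9, 2), Mul(Rational(-1, 2), Add(Mul(2, Pow(u, 2)), 3))) = Add(Rational(9, 2), Mul(Rational(-1, 2), Add(3, Mul(2, Pow(u, 2))))) = Add(Rational(9, 2), Add(Rational(-3, 2), Mul(-1, Pow(u, 2)))) = Add(3, Mul(-1, Pow(u, 2))))
Function('Y')(A) = Mul(2, Pow(A, -1)) (Function('Y')(A) = Mul(Add(3, Mul(-1, Pow(1, 2))), Pow(A, -1)) = Mul(Add(3, Mul(-1, 1)), Pow(A, -1)) = Mul(Add(3, -1), Pow(A, -1)) = Mul(2, Pow(A, -1)))
Pow(Function('Y')(Add(Mul(3, Add(0, Mul(-1, 4))), 0)), 4) = Pow(Mul(2, Pow(Add(Mul(3, Add(0, Mul(-1, 4))), 0), -1)), 4) = Pow(Mul(2, Pow(Add(Mul(3, Add(0, -4)), 0), -1)), 4) = Pow(Mul(2, Pow(Add(Mul(3, -4), 0), -1)), 4) = Pow(Mul(2, Pow(Add(-12, 0), -1)), 4) = Pow(Mul(2, Pow(-12, -1)), 4) = Pow(Mul(2, Rational(-1, 12)), 4) = Pow(Rational(-1, 6), 4) = Rational(1, 1296)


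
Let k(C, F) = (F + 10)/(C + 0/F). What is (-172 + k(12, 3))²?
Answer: 4206601/144 ≈ 29213.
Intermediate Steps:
k(C, F) = (10 + F)/C (k(C, F) = (10 + F)/(C + 0) = (10 + F)/C)
(-172 + k(12, 3))² = (-172 + (10 + 3)/12)² = (-172 + (1/12)*13)² = (-172 + 13/12)² = (-2051/12)² = 4206601/144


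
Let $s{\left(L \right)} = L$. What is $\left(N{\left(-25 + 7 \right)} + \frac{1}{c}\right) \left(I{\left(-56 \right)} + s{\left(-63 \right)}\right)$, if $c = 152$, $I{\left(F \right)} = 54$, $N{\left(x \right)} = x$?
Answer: $\frac{24615}{152} \approx 161.94$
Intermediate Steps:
$\left(N{\left(-25 + 7 \right)} + \frac{1}{c}\right) \left(I{\left(-56 \right)} + s{\left(-63 \right)}\right) = \left(\left(-25 + 7\right) + \frac{1}{152}\right) \left(54 - 63\right) = \left(-18 + \frac{1}{152}\right) \left(-9\right) = \left(- \frac{2735}{152}\right) \left(-9\right) = \frac{24615}{152}$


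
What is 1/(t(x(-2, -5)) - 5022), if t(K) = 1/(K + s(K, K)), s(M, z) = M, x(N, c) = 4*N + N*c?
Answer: -4/20087 ≈ -0.00019913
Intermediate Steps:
t(K) = 1/(2*K) (t(K) = 1/(K + K) = 1/(2*K))
1/(t(x(-2, -5)) - 5022) = 1/(1/(2*((-2*(4 - 5)))) - 5022) = 1/(1/(2*((-2*(-1)))) - 5022) = 1/((1/2)/2 - 5022) = 1/((1/2)*(1/2) - 5022) = 1/(1/4 - 5022) = 1/(-20087/4) = -4/20087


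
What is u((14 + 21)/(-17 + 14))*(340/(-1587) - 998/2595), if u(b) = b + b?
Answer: 1278732/91517 ≈ 13.973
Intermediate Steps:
u(b) = 2*b
u((14 + 21)/(-17 + 14))*(340/(-1587) - 998/2595) = (2*((14 + 21)/(-17 + 14)))*(340/(-1587) - 998/2595) = (2*(35/(-3)))*(340*(-1/1587) - 998*1/2595) = (2*(35*(-1/3)))*(-340/1587 - 998/2595) = (2*(-35/3))*(-274014/457585) = -70/3*(-274014/457585) = 1278732/91517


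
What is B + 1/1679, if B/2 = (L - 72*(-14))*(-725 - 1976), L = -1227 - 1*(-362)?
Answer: -1297003993/1679 ≈ -7.7249e+5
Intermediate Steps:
L = -865 (L = -1227 + 362 = -865)
B = -772486 (B = 2*((-865 - 72*(-14))*(-725 - 1976)) = 2*((-865 + 1008)*(-2701)) = 2*(143*(-2701)) = 2*(-386243) = -772486)
B + 1/1679 = -772486 + 1/1679 = -1297003993/1679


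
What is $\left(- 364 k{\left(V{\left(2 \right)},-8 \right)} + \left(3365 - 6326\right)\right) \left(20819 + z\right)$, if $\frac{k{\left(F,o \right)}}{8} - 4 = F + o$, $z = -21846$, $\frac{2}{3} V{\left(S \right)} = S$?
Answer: $50323$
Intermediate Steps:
$V{\left(S \right)} = \frac{3 S}{2}$
$k{\left(F,o \right)} = 32 + 8 F + 8 o$ ($k{\left(F,o \right)} = 32 + 8 \left(F + o\right) = 32 + \left(8 F + 8 o\right) = 32 + 8 F + 8 o$)
$\left(- 364 k{\left(V{\left(2 \right)},-8 \right)} + \left(3365 - 6326\right)\right) \left(20819 + z\right) = \left(- 364 \left(32 + 8 \cdot \frac{3}{2} \cdot 2 + 8 \left(-8\right)\right) + \left(3365 - 6326\right)\right) \left(20819 - 21846\right) = \left(- 364 \left(32 + 8 \cdot 3 - 64\right) + \left(3365 - 6326\right)\right) \left(-1027\right) = \left(- 364 \left(32 + 24 - 64\right) - 2961\right) \left(-1027\right) = \left(\left(-364\right) \left(-8\right) - 2961\right) \left(-1027\right) = \left(2912 - 2961\right) \left(-1027\right) = \left(-49\right) \left(-1027\right) = 50323$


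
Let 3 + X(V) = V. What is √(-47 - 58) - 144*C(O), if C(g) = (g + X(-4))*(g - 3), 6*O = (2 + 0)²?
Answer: -2128 + I*√105 ≈ -2128.0 + 10.247*I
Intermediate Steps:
X(V) = -3 + V
O = ⅔ (O = (2 + 0)²/6 = (⅙)*2² = (⅙)*4 = ⅔ ≈ 0.66667)
C(g) = (-7 + g)*(-3 + g) (C(g) = (g + (-3 - 4))*(g - 3) = (g - 7)*(-3 + g) = (-7 + g)*(-3 + g))
√(-47 - 58) - 144*C(O) = √(-47 - 58) - 144*(21 + (⅔)² - 10*⅔) = √(-105) - 144*(21 + 4/9 - 20/3) = I*√105 - 144*133/9 = I*√105 - 2128 = -2128 + I*√105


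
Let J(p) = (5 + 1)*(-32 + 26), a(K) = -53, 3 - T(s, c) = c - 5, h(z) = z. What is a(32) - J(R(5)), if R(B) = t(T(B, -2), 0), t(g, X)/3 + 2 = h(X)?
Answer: -17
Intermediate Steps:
T(s, c) = 8 - c (T(s, c) = 3 - (c - 5) = 3 - (-5 + c) = 3 + (5 - c) = 8 - c)
t(g, X) = -6 + 3*X
R(B) = -6 (R(B) = -6 + 3*0 = -6 + 0 = -6)
J(p) = -36 (J(p) = 6*(-6) = -36)
a(32) - J(R(5)) = -53 - 1*(-36) = -53 + 36 = -17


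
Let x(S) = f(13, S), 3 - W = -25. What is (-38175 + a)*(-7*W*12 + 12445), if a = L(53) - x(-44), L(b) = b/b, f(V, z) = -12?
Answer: -385169066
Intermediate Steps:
W = 28 (W = 3 - 1*(-25) = 3 + 25 = 28)
x(S) = -12
L(b) = 1
a = 13 (a = 1 - 1*(-12) = 1 + 12 = 13)
(-38175 + a)*(-7*W*12 + 12445) = (-38175 + 13)*(-7*28*12 + 12445) = -38162*(-196*12 + 12445) = -38162*(-2352 + 12445) = -38162*10093 = -385169066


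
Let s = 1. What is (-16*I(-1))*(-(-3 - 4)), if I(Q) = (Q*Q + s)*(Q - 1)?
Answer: 448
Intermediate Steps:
I(Q) = (1 + Q**2)*(-1 + Q) (I(Q) = (Q*Q + 1)*(Q - 1) = (Q**2 + 1)*(-1 + Q) = (1 + Q**2)*(-1 + Q))
(-16*I(-1))*(-(-3 - 4)) = (-16*(-1 - 1 + (-1)**3 - 1*(-1)**2))*(-(-3 - 4)) = (-16*(-1 - 1 - 1 - 1*1))*(-1*(-7)) = -16*(-1 - 1 - 1 - 1)*7 = -16*(-4)*7 = 64*7 = 448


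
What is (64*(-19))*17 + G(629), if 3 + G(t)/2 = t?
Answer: -19420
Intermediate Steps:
G(t) = -6 + 2*t
(64*(-19))*17 + G(629) = (64*(-19))*17 + (-6 + 2*629) = -1216*17 + (-6 + 1258) = -20672 + 1252 = -19420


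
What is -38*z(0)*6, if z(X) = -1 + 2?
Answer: -228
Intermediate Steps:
z(X) = 1
-38*z(0)*6 = -38*1*6 = -38*6 = -228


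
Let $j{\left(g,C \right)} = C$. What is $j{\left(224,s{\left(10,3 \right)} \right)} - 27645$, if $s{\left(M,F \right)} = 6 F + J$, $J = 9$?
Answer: $-27618$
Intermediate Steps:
$s{\left(M,F \right)} = 9 + 6 F$ ($s{\left(M,F \right)} = 6 F + 9 = 9 + 6 F$)
$j{\left(224,s{\left(10,3 \right)} \right)} - 27645 = \left(9 + 6 \cdot 3\right) - 27645 = \left(9 + 18\right) - 27645 = 27 - 27645 = -27618$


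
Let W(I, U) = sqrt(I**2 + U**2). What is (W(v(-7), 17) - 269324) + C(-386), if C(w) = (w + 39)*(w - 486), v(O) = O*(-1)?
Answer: 33260 + 13*sqrt(2) ≈ 33278.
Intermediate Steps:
v(O) = -O
C(w) = (-486 + w)*(39 + w) (C(w) = (39 + w)*(-486 + w) = (-486 + w)*(39 + w))
(W(v(-7), 17) - 269324) + C(-386) = (sqrt((-1*(-7))**2 + 17**2) - 269324) + (-18954 + (-386)**2 - 447*(-386)) = (sqrt(7**2 + 289) - 269324) + (-18954 + 148996 + 172542) = (sqrt(49 + 289) - 269324) + 302584 = (sqrt(338) - 269324) + 302584 = (13*sqrt(2) - 269324) + 302584 = (-269324 + 13*sqrt(2)) + 302584 = 33260 + 13*sqrt(2)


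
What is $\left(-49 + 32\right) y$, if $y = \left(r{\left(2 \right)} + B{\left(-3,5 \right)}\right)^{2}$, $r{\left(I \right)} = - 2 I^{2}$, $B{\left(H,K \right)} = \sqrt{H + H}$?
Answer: $-986 + 272 i \sqrt{6} \approx -986.0 + 666.26 i$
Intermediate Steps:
$B{\left(H,K \right)} = \sqrt{2} \sqrt{H}$ ($B{\left(H,K \right)} = \sqrt{2 H} = \sqrt{2} \sqrt{H}$)
$y = \left(-8 + i \sqrt{6}\right)^{2}$ ($y = \left(- 2 \cdot 2^{2} + \sqrt{2} \sqrt{-3}\right)^{2} = \left(\left(-2\right) 4 + \sqrt{2} i \sqrt{3}\right)^{2} = \left(-8 + i \sqrt{6}\right)^{2} \approx 58.0 - 39.192 i$)
$\left(-49 + 32\right) y = \left(-49 + 32\right) \left(-8 + i \sqrt{6}\right)^{2} = - 17 \left(-8 + i \sqrt{6}\right)^{2}$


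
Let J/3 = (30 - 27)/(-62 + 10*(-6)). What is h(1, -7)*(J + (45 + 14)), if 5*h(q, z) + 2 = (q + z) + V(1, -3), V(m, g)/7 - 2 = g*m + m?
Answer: -28756/305 ≈ -94.282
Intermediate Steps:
V(m, g) = 14 + 7*m + 7*g*m (V(m, g) = 14 + 7*(g*m + m) = 14 + 7*(m + g*m) = 14 + (7*m + 7*g*m) = 14 + 7*m + 7*g*m)
h(q, z) = -⅖ + q/5 + z/5 (h(q, z) = -⅖ + ((q + z) + (14 + 7*1 + 7*(-3)*1))/5 = -⅖ + ((q + z) + (14 + 7 - 21))/5 = -⅖ + ((q + z) + 0)/5 = -⅖ + (q + z)/5 = -⅖ + (q/5 + z/5) = -⅖ + q/5 + z/5)
J = -9/122 (J = 3*((30 - 27)/(-62 + 10*(-6))) = 3*(3/(-62 - 60)) = 3*(3/(-122)) = 3*(3*(-1/122)) = 3*(-3/122) = -9/122 ≈ -0.073771)
h(1, -7)*(J + (45 + 14)) = (-⅖ + (⅕)*1 + (⅕)*(-7))*(-9/122 + (45 + 14)) = (-⅖ + ⅕ - 7/5)*(-9/122 + 59) = -8/5*7189/122 = -28756/305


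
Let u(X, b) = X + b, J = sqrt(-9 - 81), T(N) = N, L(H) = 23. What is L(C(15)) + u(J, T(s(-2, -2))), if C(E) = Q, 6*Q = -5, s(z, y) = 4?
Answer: 27 + 3*I*sqrt(10) ≈ 27.0 + 9.4868*I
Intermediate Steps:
Q = -5/6 (Q = (1/6)*(-5) = -5/6 ≈ -0.83333)
C(E) = -5/6
J = 3*I*sqrt(10) (J = sqrt(-90) = 3*I*sqrt(10) ≈ 9.4868*I)
L(C(15)) + u(J, T(s(-2, -2))) = 23 + (3*I*sqrt(10) + 4) = 23 + (4 + 3*I*sqrt(10)) = 27 + 3*I*sqrt(10)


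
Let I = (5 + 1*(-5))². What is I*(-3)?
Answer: 0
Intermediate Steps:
I = 0 (I = (5 - 5)² = 0² = 0)
I*(-3) = 0*(-3) = 0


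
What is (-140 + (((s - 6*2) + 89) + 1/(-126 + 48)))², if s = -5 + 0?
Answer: 28143025/6084 ≈ 4625.7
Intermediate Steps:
s = -5
(-140 + (((s - 6*2) + 89) + 1/(-126 + 48)))² = (-140 + (((-5 - 6*2) + 89) + 1/(-126 + 48)))² = (-140 + (((-5 - 12) + 89) + 1/(-78)))² = (-140 + ((-17 + 89) - 1/78))² = (-140 + (72 - 1/78))² = (-140 + 5615/78)² = (-5305/78)² = 28143025/6084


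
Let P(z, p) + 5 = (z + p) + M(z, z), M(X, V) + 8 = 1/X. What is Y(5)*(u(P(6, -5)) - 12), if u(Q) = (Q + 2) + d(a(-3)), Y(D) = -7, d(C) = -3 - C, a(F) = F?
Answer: 917/6 ≈ 152.83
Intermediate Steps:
M(X, V) = -8 + 1/X
P(z, p) = -13 + p + z + 1/z (P(z, p) = -5 + ((z + p) + (-8 + 1/z)) = -5 + ((p + z) + (-8 + 1/z)) = -5 + (-8 + p + z + 1/z) = -13 + p + z + 1/z)
u(Q) = 2 + Q (u(Q) = (Q + 2) + (-3 - 1*(-3)) = (2 + Q) + (-3 + 3) = (2 + Q) + 0 = 2 + Q)
Y(5)*(u(P(6, -5)) - 12) = -7*((2 + (-13 - 5 + 6 + 1/6)) - 12) = -7*((2 + (-13 - 5 + 6 + ⅙)) - 12) = -7*((2 - 71/6) - 12) = -7*(-59/6 - 12) = -7*(-131/6) = 917/6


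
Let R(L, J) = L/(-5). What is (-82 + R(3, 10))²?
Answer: 170569/25 ≈ 6822.8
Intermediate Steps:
R(L, J) = -L/5 (R(L, J) = L*(-⅕) = -L/5)
(-82 + R(3, 10))² = (-82 - ⅕*3)² = (-82 - ⅗)² = (-413/5)² = 170569/25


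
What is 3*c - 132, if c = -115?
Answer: -477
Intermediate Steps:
3*c - 132 = 3*(-115) - 132 = -345 - 132 = -477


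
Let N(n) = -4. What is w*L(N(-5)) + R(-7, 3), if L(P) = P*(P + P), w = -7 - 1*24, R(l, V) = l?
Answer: -999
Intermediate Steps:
w = -31 (w = -7 - 24 = -31)
L(P) = 2*P² (L(P) = P*(2*P) = 2*P²)
w*L(N(-5)) + R(-7, 3) = -62*(-4)² - 7 = -62*16 - 7 = -31*32 - 7 = -992 - 7 = -999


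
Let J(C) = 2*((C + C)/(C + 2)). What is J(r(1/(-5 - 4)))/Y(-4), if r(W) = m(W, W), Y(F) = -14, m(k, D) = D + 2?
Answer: -34/245 ≈ -0.13878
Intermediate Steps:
m(k, D) = 2 + D
r(W) = 2 + W
J(C) = 4*C/(2 + C) (J(C) = 2*((2*C)/(2 + C)) = 2*(2*C/(2 + C)) = 4*C/(2 + C))
J(r(1/(-5 - 4)))/Y(-4) = (4*(2 + 1/(-5 - 4))/(2 + (2 + 1/(-5 - 4))))/(-14) = (4*(2 + 1/(-9))/(2 + (2 + 1/(-9))))*(-1/14) = (4*(2 - ⅑)/(2 + (2 - ⅑)))*(-1/14) = (4*(17/9)/(2 + 17/9))*(-1/14) = (4*(17/9)/(35/9))*(-1/14) = (4*(17/9)*(9/35))*(-1/14) = (68/35)*(-1/14) = -34/245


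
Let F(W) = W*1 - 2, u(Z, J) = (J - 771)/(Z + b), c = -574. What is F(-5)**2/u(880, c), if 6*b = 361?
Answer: -276409/8070 ≈ -34.251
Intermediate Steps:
b = 361/6 (b = (1/6)*361 = 361/6 ≈ 60.167)
u(Z, J) = (-771 + J)/(361/6 + Z) (u(Z, J) = (J - 771)/(Z + 361/6) = (-771 + J)/(361/6 + Z))
F(W) = -2 + W (F(W) = W - 2 = -2 + W)
F(-5)**2/u(880, c) = (-2 - 5)**2/((6*(-771 - 574)/(361 + 6*880))) = (-7)**2/((6*(-1345)/(361 + 5280))) = 49/((6*(-1345)/5641)) = 49/((6*(1/5641)*(-1345))) = 49/(-8070/5641) = 49*(-5641/8070) = -276409/8070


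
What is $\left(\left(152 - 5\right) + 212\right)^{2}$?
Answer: $128881$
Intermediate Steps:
$\left(\left(152 - 5\right) + 212\right)^{2} = \left(147 + 212\right)^{2} = 359^{2} = 128881$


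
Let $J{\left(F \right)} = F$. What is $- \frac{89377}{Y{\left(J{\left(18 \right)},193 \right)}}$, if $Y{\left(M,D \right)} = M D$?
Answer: $- \frac{89377}{3474} \approx -25.727$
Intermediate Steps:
$Y{\left(M,D \right)} = D M$
$- \frac{89377}{Y{\left(J{\left(18 \right)},193 \right)}} = - \frac{89377}{193 \cdot 18} = - \frac{89377}{3474}$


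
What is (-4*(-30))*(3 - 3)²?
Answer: 0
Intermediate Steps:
(-4*(-30))*(3 - 3)² = 120*0² = 120*0 = 0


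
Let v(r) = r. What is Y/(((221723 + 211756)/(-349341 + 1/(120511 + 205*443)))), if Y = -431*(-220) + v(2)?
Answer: -3500109307418815/45802691577 ≈ -76417.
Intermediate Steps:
Y = 94822 (Y = -431*(-220) + 2 = 94820 + 2 = 94822)
Y/(((221723 + 211756)/(-349341 + 1/(120511 + 205*443)))) = 94822/(((221723 + 211756)/(-349341 + 1/(120511 + 205*443)))) = 94822/((433479/(-349341 + 1/(120511 + 90815)))) = 94822/((433479/(-349341 + 1/211326))) = 94822/((433479/(-73824836165/211326))) = 94822/((433479*(-211326/73824836165))) = 94822/(-91605383154/73824836165) = 94822*(-73824836165/91605383154) = -3500109307418815/45802691577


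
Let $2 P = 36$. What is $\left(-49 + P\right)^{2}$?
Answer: $961$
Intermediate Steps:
$P = 18$ ($P = \frac{1}{2} \cdot 36 = 18$)
$\left(-49 + P\right)^{2} = \left(-49 + 18\right)^{2} = \left(-31\right)^{2} = 961$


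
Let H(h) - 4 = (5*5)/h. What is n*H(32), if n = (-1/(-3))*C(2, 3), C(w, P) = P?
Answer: 153/32 ≈ 4.7813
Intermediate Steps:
n = 1 (n = -1/(-3)*3 = -1*(-⅓)*3 = (⅓)*3 = 1)
H(h) = 4 + 25/h (H(h) = 4 + (5*5)/h = 4 + 25/h)
n*H(32) = 1*(4 + 25/32) = 1*(153/32) = 153/32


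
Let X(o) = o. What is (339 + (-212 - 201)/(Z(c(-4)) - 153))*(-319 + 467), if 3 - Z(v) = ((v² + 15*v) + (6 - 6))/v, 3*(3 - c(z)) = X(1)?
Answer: 25419888/503 ≈ 50537.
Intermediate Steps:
c(z) = 8/3 (c(z) = 3 - ⅓*1 = 3 - ⅓ = 8/3)
Z(v) = 3 - (v² + 15*v)/v (Z(v) = 3 - ((v² + 15*v) + (6 - 6))/v = 3 - ((v² + 15*v) + 0)/v = 3 - (v² + 15*v)/v)
(339 + (-212 - 201)/(Z(c(-4)) - 153))*(-319 + 467) = (339 + (-212 - 201)/((-12 - 1*8/3) - 153))*(-319 + 467) = (339 - 413/((-12 - 8/3) - 153))*148 = (339 - 413/(-44/3 - 153))*148 = (339 - 413/(-503/3))*148 = (339 - 413*(-3/503))*148 = (339 + 1239/503)*148 = (171756/503)*148 = 25419888/503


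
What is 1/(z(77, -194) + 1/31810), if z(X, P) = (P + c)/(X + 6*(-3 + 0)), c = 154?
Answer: -1876790/1272341 ≈ -1.4751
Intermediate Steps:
z(X, P) = (154 + P)/(-18 + X) (z(X, P) = (P + 154)/(X + 6*(-3 + 0)) = (154 + P)/(X + 6*(-3)) = (154 + P)/(X - 18) = (154 + P)/(-18 + X))
1/(z(77, -194) + 1/31810) = 1/((154 - 194)/(-18 + 77) + 1/31810) = 1/(-40/59 + 1/31810) = 1/(-1272341/1876790) = -1876790/1272341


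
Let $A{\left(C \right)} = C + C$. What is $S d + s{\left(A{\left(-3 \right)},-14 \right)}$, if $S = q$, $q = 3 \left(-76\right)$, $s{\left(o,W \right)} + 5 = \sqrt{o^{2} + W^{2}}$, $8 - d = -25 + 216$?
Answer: $41719 + 2 \sqrt{58} \approx 41734.0$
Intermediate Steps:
$d = -183$ ($d = 8 - \left(-25 + 216\right) = 8 - 191 = -183$)
$A{\left(C \right)} = 2 C$
$s{\left(o,W \right)} = -5 + \sqrt{W^{2} + o^{2}}$ ($s{\left(o,W \right)} = -5 + \sqrt{o^{2} + W^{2}} = -5 + \sqrt{W^{2} + o^{2}}$)
$q = -228$
$S = -228$
$S d + s{\left(A{\left(-3 \right)},-14 \right)} = \left(-228\right) \left(-183\right) - \left(5 - \sqrt{\left(-14\right)^{2} + \left(2 \left(-3\right)\right)^{2}}\right) = 41724 - \left(5 - \sqrt{196 + \left(-6\right)^{2}}\right) = 41724 - \left(5 - \sqrt{196 + 36}\right) = 41724 - \left(5 - \sqrt{232}\right) = 41724 - \left(5 - 2 \sqrt{58}\right) = 41719 + 2 \sqrt{58}$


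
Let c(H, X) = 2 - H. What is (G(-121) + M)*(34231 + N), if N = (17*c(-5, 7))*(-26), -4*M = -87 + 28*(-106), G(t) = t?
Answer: 80053227/4 ≈ 2.0013e+7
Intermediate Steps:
M = 3055/4 (M = -(-87 + 28*(-106))/4 = -(-87 - 2968)/4 = -¼*(-3055) = 3055/4 ≈ 763.75)
N = -3094 (N = (17*(2 - 1*(-5)))*(-26) = (17*(2 + 5))*(-26) = (17*7)*(-26) = 119*(-26) = -3094)
(G(-121) + M)*(34231 + N) = (-121 + 3055/4)*(34231 - 3094) = (2571/4)*31137 = 80053227/4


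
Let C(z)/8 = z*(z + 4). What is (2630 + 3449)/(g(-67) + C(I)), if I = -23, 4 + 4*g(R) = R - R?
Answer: 6079/3495 ≈ 1.7393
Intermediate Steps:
g(R) = -1 (g(R) = -1 + (R - R)/4 = -1 + (¼)*0 = -1 + 0 = -1)
C(z) = 8*z*(4 + z) (C(z) = 8*(z*(z + 4)) = 8*(z*(4 + z)) = 8*z*(4 + z))
(2630 + 3449)/(g(-67) + C(I)) = (2630 + 3449)/(-1 + 8*(-23)*(4 - 23)) = 6079/(-1 + 8*(-23)*(-19)) = 6079/(-1 + 3496) = 6079/3495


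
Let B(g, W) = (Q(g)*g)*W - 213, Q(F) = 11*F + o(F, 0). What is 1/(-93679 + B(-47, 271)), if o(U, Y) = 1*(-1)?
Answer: 1/6503874 ≈ 1.5375e-7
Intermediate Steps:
o(U, Y) = -1
Q(F) = -1 + 11*F (Q(F) = 11*F - 1 = -1 + 11*F)
B(g, W) = -213 + W*g*(-1 + 11*g) (B(g, W) = ((-1 + 11*g)*g)*W - 213 = (g*(-1 + 11*g))*W - 213 = W*g*(-1 + 11*g) - 213 = -213 + W*g*(-1 + 11*g))
1/(-93679 + B(-47, 271)) = 1/(-93679 + (-213 + 271*(-47)*(-1 + 11*(-47)))) = 1/(-93679 + (-213 + 271*(-47)*(-1 - 517))) = 1/(-93679 + (-213 + 271*(-47)*(-518))) = 1/(-93679 + (-213 + 6597766)) = 1/(-93679 + 6597553) = 1/6503874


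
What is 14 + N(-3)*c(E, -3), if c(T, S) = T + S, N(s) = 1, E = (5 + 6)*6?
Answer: 77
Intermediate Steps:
E = 66 (E = 11*6 = 66)
c(T, S) = S + T
14 + N(-3)*c(E, -3) = 14 + 1*(-3 + 66) = 14 + 1*63 = 14 + 63 = 77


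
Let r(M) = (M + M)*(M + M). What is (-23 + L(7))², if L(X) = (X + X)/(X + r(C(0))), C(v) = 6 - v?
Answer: 11964681/22801 ≈ 524.74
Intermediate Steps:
r(M) = 4*M² (r(M) = (2*M)*(2*M) = 4*M²)
L(X) = 2*X/(144 + X) (L(X) = (X + X)/(X + 4*(6 - 1*0)²) = (2*X)/(X + 4*(6 + 0)²) = (2*X)/(X + 4*6²) = (2*X)/(X + 4*36) = (2*X)/(X + 144) = (2*X)/(144 + X) = 2*X/(144 + X))
(-23 + L(7))² = (-23 + 2*7/(144 + 7))² = (-23 + 2*7/151)² = (-23 + 2*7*(1/151))² = (-23 + 14/151)² = (-3459/151)² = 11964681/22801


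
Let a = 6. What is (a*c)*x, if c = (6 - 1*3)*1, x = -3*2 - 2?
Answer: -144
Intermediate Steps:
x = -8 (x = -6 - 2 = -8)
c = 3 (c = (6 - 3)*1 = 3*1 = 3)
(a*c)*x = (6*3)*(-8) = 18*(-8) = -144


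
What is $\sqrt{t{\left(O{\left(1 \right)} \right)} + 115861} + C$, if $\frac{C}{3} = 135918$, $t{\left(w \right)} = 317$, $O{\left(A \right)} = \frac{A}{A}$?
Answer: $407754 + 17 \sqrt{402} \approx 4.081 \cdot 10^{5}$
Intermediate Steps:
$O{\left(A \right)} = 1$
$C = 407754$ ($C = 3 \cdot 135918 = 407754$)
$\sqrt{t{\left(O{\left(1 \right)} \right)} + 115861} + C = \sqrt{317 + 115861} + 407754 = \sqrt{116178} + 407754 = 17 \sqrt{402} + 407754 = 407754 + 17 \sqrt{402}$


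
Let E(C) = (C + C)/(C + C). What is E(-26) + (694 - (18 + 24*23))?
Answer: 125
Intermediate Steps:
E(C) = 1 (E(C) = (2*C)/((2*C)) = (2*C)*(1/(2*C)) = 1)
E(-26) + (694 - (18 + 24*23)) = 1 + (694 - (18 + 24*23)) = 1 + (694 - (18 + 552)) = 1 + (694 - 1*570) = 1 + (694 - 570) = 1 + 124 = 125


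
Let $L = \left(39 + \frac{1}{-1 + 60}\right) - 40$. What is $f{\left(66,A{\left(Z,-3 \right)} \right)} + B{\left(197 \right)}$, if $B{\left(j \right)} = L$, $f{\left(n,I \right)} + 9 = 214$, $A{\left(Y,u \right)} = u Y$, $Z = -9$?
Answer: $\frac{12037}{59} \approx 204.02$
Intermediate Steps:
$A{\left(Y,u \right)} = Y u$
$f{\left(n,I \right)} = 205$ ($f{\left(n,I \right)} = -9 + 214 = 205$)
$L = - \frac{58}{59}$ ($L = \left(39 + \frac{1}{59}\right) - 40 = \frac{2302}{59} - 40 = - \frac{58}{59} \approx -0.98305$)
$B{\left(j \right)} = - \frac{58}{59}$
$f{\left(66,A{\left(Z,-3 \right)} \right)} + B{\left(197 \right)} = 205 - \frac{58}{59} = \frac{12037}{59}$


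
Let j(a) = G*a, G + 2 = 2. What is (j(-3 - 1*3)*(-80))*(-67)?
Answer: 0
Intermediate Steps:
G = 0 (G = -2 + 2 = 0)
j(a) = 0 (j(a) = 0*a = 0)
(j(-3 - 1*3)*(-80))*(-67) = (0*(-80))*(-67) = 0*(-67) = 0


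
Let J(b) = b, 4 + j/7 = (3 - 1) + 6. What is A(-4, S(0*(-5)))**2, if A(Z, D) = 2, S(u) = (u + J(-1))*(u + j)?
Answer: 4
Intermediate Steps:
j = 28 (j = -28 + 7*((3 - 1) + 6) = -28 + 7*(2 + 6) = -28 + 7*8 = -28 + 56 = 28)
S(u) = (-1 + u)*(28 + u) (S(u) = (u - 1)*(u + 28) = (-1 + u)*(28 + u))
A(-4, S(0*(-5)))**2 = 2**2 = 4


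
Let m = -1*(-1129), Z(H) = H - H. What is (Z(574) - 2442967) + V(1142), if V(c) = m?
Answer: -2441838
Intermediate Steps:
Z(H) = 0
m = 1129
V(c) = 1129
(Z(574) - 2442967) + V(1142) = (0 - 2442967) + 1129 = -2442967 + 1129 = -2441838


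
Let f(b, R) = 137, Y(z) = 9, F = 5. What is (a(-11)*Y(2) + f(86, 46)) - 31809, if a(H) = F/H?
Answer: -348437/11 ≈ -31676.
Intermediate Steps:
a(H) = 5/H
(a(-11)*Y(2) + f(86, 46)) - 31809 = ((5/(-11))*9 + 137) - 31809 = ((5*(-1/11))*9 + 137) - 31809 = (-5/11*9 + 137) - 31809 = (-45/11 + 137) - 31809 = 1462/11 - 31809 = -348437/11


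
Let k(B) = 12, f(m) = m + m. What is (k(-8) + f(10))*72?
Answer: 2304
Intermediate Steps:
f(m) = 2*m
(k(-8) + f(10))*72 = (12 + 2*10)*72 = (12 + 20)*72 = 32*72 = 2304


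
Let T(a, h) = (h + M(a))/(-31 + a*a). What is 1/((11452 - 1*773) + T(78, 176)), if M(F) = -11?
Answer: 6053/64640152 ≈ 9.3641e-5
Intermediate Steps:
T(a, h) = (-11 + h)/(-31 + a**2) (T(a, h) = (h - 11)/(-31 + a*a) = (-11 + h)/(-31 + a**2))
1/((11452 - 1*773) + T(78, 176)) = 1/((11452 - 1*773) + (-11 + 176)/(-31 + 78**2)) = 1/((11452 - 773) + 165/(-31 + 6084)) = 1/(10679 + 165/6053) = 1/(64640152/6053) = 6053/64640152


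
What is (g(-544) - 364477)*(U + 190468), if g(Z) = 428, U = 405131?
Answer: -216827220351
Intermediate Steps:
(g(-544) - 364477)*(U + 190468) = (428 - 364477)*(405131 + 190468) = -364049*595599 = -216827220351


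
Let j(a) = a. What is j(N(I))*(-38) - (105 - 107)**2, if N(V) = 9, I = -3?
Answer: -346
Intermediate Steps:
j(N(I))*(-38) - (105 - 107)**2 = 9*(-38) - (105 - 107)**2 = -342 - 1*(-2)**2 = -342 - 1*4 = -342 - 4 = -346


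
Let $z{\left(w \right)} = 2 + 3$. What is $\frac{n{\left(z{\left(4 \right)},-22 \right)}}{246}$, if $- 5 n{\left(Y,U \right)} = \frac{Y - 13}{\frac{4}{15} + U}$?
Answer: $- \frac{2}{6683} \approx -0.00029927$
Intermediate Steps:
$z{\left(w \right)} = 5$
$n{\left(Y,U \right)} = - \frac{-13 + Y}{5 \left(\frac{4}{15} + U\right)}$ ($n{\left(Y,U \right)} = - \frac{\left(Y - 13\right) \frac{1}{\frac{4}{15} + U}}{5} = - \frac{\left(-13 + Y\right) \frac{1}{4 \cdot \frac{1}{15} + U}}{5} = - \frac{\left(-13 + Y\right) \frac{1}{\frac{4}{15} + U}}{5} = - \frac{\frac{1}{\frac{4}{15} + U} \left(-13 + Y\right)}{5} = - \frac{-13 + Y}{5 \left(\frac{4}{15} + U\right)}$)
$\frac{n{\left(z{\left(4 \right)},-22 \right)}}{246} = \frac{3 \frac{1}{4 + 15 \left(-22\right)} \left(13 - 5\right)}{246} = \frac{3 \left(13 - 5\right)}{4 - 330} \cdot \frac{1}{246} = 3 \frac{1}{-326} \cdot 8 \cdot \frac{1}{246} = 3 \left(- \frac{1}{326}\right) 8 \cdot \frac{1}{246} = \left(- \frac{12}{163}\right) \frac{1}{246} = - \frac{2}{6683}$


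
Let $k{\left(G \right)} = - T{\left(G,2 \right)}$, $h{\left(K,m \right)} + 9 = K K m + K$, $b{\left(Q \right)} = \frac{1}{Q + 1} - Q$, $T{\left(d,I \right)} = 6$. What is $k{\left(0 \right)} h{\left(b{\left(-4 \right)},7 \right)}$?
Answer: $- \frac{1598}{3} \approx -532.67$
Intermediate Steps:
$b{\left(Q \right)} = \frac{1}{1 + Q} - Q$
$h{\left(K,m \right)} = -9 + K + m K^{2}$ ($h{\left(K,m \right)} = -9 + \left(K K m + K\right) = -9 + \left(K^{2} m + K\right) = -9 + \left(m K^{2} + K\right) = -9 + \left(K + m K^{2}\right) = -9 + K + m K^{2}$)
$k{\left(G \right)} = -6$ ($k{\left(G \right)} = \left(-1\right) 6 = -6$)
$k{\left(0 \right)} h{\left(b{\left(-4 \right)},7 \right)} = - 6 \left(-9 + \frac{1 - -4 - \left(-4\right)^{2}}{1 - 4} + 7 \left(\frac{1 - -4 - \left(-4\right)^{2}}{1 - 4}\right)^{2}\right) = - 6 \left(-9 + \frac{1 + 4 - 16}{-3} + 7 \left(\frac{1 + 4 - 16}{-3}\right)^{2}\right) = - 6 \left(-9 - \frac{1 + 4 - 16}{3} + 7 \left(- \frac{1 + 4 - 16}{3}\right)^{2}\right) = - 6 \left(-9 - - \frac{11}{3} + 7 \left(\left(- \frac{1}{3}\right) \left(-11\right)\right)^{2}\right) = - 6 \left(-9 + \frac{11}{3} + 7 \left(\frac{11}{3}\right)^{2}\right) = - 6 \left(-9 + \frac{11}{3} + 7 \cdot \frac{121}{9}\right) = - 6 \left(-9 + \frac{11}{3} + \frac{847}{9}\right) = \left(-6\right) \frac{799}{9} = - \frac{1598}{3}$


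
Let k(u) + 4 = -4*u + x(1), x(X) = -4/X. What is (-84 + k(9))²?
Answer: 16384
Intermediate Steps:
k(u) = -8 - 4*u (k(u) = -4 + (-4*u - 4/1) = -4 + (-4*u - 4*1) = -4 + (-4*u - 4) = -4 + (-4 - 4*u) = -8 - 4*u)
(-84 + k(9))² = (-84 + (-8 - 4*9))² = (-84 + (-8 - 36))² = (-84 - 44)² = (-128)² = 16384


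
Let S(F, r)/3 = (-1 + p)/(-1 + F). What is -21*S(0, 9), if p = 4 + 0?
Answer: 189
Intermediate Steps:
p = 4
S(F, r) = 9/(-1 + F) (S(F, r) = 3*((-1 + 4)/(-1 + F)) = 3*(3/(-1 + F)) = 9/(-1 + F))
-21*S(0, 9) = -189/(-1 + 0) = -189/(-1) = -189*(-1) = -21*(-9) = 189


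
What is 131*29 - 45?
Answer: 3754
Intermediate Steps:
131*29 - 45 = 3799 - 45 = 3754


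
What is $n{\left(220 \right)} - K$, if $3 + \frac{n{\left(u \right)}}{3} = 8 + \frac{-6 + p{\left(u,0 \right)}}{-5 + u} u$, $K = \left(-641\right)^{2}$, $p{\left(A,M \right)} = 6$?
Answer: $-410866$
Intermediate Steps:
$K = 410881$
$n{\left(u \right)} = 15$ ($n{\left(u \right)} = -9 + 3 \left(8 + \frac{-6 + 6}{-5 + u} u\right) = -9 + 3 \left(8 + \frac{0}{-5 + u} u\right) = -9 + 3 \left(8 + 0 u\right) = -9 + 3 \left(8 + 0\right) = -9 + 3 \cdot 8 = -9 + 24 = 15$)
$n{\left(220 \right)} - K = 15 - 410881 = -410866$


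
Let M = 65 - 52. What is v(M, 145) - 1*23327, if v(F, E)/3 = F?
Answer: -23288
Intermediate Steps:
M = 13
v(F, E) = 3*F
v(M, 145) - 1*23327 = 3*13 - 1*23327 = 39 - 23327 = -23288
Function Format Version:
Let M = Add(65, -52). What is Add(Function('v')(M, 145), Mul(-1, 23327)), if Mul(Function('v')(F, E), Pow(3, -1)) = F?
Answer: -23288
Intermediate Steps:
M = 13
Function('v')(F, E) = Mul(3, F)
Add(Function('v')(M, 145), Mul(-1, 23327)) = Add(Mul(3, 13), Mul(-1, 23327)) = Add(39, -23327) = -23288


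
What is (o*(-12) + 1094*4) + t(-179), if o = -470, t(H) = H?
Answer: 9837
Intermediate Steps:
(o*(-12) + 1094*4) + t(-179) = (-470*(-12) + 1094*4) - 179 = (5640 + 4376) - 179 = 10016 - 179 = 9837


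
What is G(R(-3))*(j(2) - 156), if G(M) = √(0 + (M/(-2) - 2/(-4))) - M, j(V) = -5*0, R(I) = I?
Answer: -468 - 156*√2 ≈ -688.62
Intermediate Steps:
j(V) = 0
G(M) = √(½ - M/2) - M (G(M) = √(0 + (M*(-½) - 2*(-¼))) - M = √(0 + (-M/2 + ½)) - M = √(0 + (½ - M/2)) - M = √(½ - M/2) - M)
G(R(-3))*(j(2) - 156) = (√(2 - 2*(-3))/2 - 1*(-3))*(0 - 156) = (√(2 + 6)/2 + 3)*(-156) = (√8/2 + 3)*(-156) = ((2*√2)/2 + 3)*(-156) = (√2 + 3)*(-156) = (3 + √2)*(-156) = -468 - 156*√2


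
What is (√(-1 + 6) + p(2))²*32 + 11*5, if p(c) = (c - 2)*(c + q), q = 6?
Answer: 215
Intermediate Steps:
p(c) = (-2 + c)*(6 + c) (p(c) = (c - 2)*(c + 6) = (-2 + c)*(6 + c))
(√(-1 + 6) + p(2))²*32 + 11*5 = (√(-1 + 6) + (-12 + 2² + 4*2))²*32 + 11*5 = (√5 + (-12 + 4 + 8))²*32 + 55 = (√5 + 0)²*32 + 55 = (√5)²*32 + 55 = 5*32 + 55 = 160 + 55 = 215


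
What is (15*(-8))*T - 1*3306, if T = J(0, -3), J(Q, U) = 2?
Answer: -3546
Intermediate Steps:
T = 2
(15*(-8))*T - 1*3306 = (15*(-8))*2 - 1*3306 = -120*2 - 3306 = -240 - 3306 = -3546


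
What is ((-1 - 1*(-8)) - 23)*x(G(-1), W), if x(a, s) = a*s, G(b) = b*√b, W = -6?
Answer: -96*I ≈ -96.0*I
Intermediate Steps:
G(b) = b^(3/2)
((-1 - 1*(-8)) - 23)*x(G(-1), W) = ((-1 - 1*(-8)) - 23)*((-1)^(3/2)*(-6)) = ((-1 + 8) - 23)*(-I*(-6)) = (7 - 23)*(6*I) = -96*I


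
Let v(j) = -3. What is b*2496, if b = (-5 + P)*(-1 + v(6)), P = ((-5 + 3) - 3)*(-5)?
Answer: -199680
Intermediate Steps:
P = 25 (P = (-2 - 3)*(-5) = -5*(-5) = 25)
b = -80 (b = (-5 + 25)*(-1 - 3) = 20*(-4) = -80)
b*2496 = -80*2496 = -199680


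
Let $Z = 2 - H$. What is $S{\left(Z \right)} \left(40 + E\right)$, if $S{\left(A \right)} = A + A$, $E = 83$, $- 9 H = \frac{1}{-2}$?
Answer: $\frac{1435}{3} \approx 478.33$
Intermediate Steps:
$H = \frac{1}{18}$ ($H = - \frac{1}{9 \left(-2\right)} = \left(- \frac{1}{9}\right) \left(- \frac{1}{2}\right) = \frac{1}{18} \approx 0.055556$)
$Z = \frac{35}{18}$ ($Z = 2 - \frac{1}{18} = \frac{35}{18} \approx 1.9444$)
$S{\left(A \right)} = 2 A$
$S{\left(Z \right)} \left(40 + E\right) = 2 \cdot \frac{35}{18} \left(40 + 83\right) = \frac{35}{9} \cdot 123 = \frac{1435}{3}$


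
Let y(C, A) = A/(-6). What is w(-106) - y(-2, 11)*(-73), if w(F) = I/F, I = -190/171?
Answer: -127667/954 ≈ -133.82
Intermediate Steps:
y(C, A) = -A/6 (y(C, A) = A*(-⅙) = -A/6)
I = -10/9 (I = -190*1/171 = -10/9 ≈ -1.1111)
w(F) = -10/(9*F)
w(-106) - y(-2, 11)*(-73) = -10/9/(-106) - (-⅙*11)*(-73) = -10/9*(-1/106) - (-11)*(-73)/6 = 5/477 - 1*803/6 = 5/477 - 803/6 = -127667/954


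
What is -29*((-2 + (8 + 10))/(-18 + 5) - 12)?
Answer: 4988/13 ≈ 383.69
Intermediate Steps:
-29*((-2 + (8 + 10))/(-18 + 5) - 12) = -29*((-2 + 18)/(-13) - 12) = -29*(16*(-1/13) - 12) = -29*(-16/13 - 12) = -29*(-172/13) = 4988/13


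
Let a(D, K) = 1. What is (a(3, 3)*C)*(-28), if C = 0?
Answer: 0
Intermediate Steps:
(a(3, 3)*C)*(-28) = (1*0)*(-28) = 0*(-28) = 0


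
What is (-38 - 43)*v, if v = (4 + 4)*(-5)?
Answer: 3240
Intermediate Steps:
v = -40 (v = 8*(-5) = -40)
(-38 - 43)*v = (-38 - 43)*(-40) = -81*(-40) = 3240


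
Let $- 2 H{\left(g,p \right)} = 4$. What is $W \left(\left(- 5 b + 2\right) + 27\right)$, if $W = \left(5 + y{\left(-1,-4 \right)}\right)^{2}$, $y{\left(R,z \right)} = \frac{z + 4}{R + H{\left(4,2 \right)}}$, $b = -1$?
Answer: $850$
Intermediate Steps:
$H{\left(g,p \right)} = -2$ ($H{\left(g,p \right)} = \left(- \frac{1}{2}\right) 4 = -2$)
$y{\left(R,z \right)} = \frac{4 + z}{-2 + R}$ ($y{\left(R,z \right)} = \frac{z + 4}{R - 2} = \frac{4 + z}{-2 + R}$)
$W = 25$ ($W = \left(5 + \frac{4 - 4}{-2 - 1}\right)^{2} = \left(5 + \frac{1}{-3} \cdot 0\right)^{2} = \left(5 - 0\right)^{2} = \left(5 + 0\right)^{2} = 5^{2} = 25$)
$W \left(\left(- 5 b + 2\right) + 27\right) = 25 \left(\left(\left(-5\right) \left(-1\right) + 2\right) + 27\right) = 25 \left(\left(5 + 2\right) + 27\right) = 25 \left(7 + 27\right) = 25 \cdot 34 = 850$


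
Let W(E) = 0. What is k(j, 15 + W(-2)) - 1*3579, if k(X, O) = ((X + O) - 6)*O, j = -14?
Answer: -3654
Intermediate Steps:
k(X, O) = O*(-6 + O + X) (k(X, O) = ((O + X) - 6)*O = (-6 + O + X)*O = O*(-6 + O + X))
k(j, 15 + W(-2)) - 1*3579 = (15 + 0)*(-6 + (15 + 0) - 14) - 1*3579 = 15*(-6 + 15 - 14) - 3579 = 15*(-5) - 3579 = -75 - 3579 = -3654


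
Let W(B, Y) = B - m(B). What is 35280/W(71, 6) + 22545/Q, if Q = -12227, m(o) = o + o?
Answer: -432969255/868117 ≈ -498.75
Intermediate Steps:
m(o) = 2*o
W(B, Y) = -B (W(B, Y) = B - 2*B = -B)
35280/W(71, 6) + 22545/Q = 35280/((-1*71)) + 22545/(-12227) = 35280/(-71) + 22545*(-1/12227) = 35280*(-1/71) - 22545/12227 = -35280/71 - 22545/12227 = -432969255/868117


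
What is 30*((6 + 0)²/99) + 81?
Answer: 1011/11 ≈ 91.909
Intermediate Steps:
30*((6 + 0)²/99) + 81 = 30*(6²*(1/99)) + 81 = 30*(36*(1/99)) + 81 = 30*(4/11) + 81 = 120/11 + 81 = 1011/11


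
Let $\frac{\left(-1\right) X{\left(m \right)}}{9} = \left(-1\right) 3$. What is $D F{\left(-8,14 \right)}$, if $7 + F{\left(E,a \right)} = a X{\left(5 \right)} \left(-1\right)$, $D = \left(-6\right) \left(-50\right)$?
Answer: $-115500$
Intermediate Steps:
$X{\left(m \right)} = 27$ ($X{\left(m \right)} = - 9 \left(\left(-1\right) 3\right) = \left(-9\right) \left(-3\right) = 27$)
$D = 300$
$F{\left(E,a \right)} = -7 - 27 a$ ($F{\left(E,a \right)} = -7 + a 27 \left(-1\right) = -7 + 27 a \left(-1\right) = -7 - 27 a$)
$D F{\left(-8,14 \right)} = 300 \left(-7 - 378\right) = 300 \left(-385\right) = -115500$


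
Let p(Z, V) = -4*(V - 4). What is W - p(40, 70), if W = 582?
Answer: 846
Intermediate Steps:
p(Z, V) = 16 - 4*V (p(Z, V) = -4*(-4 + V) = 16 - 4*V)
W - p(40, 70) = 582 - (16 - 4*70) = 582 - (16 - 280) = 582 - 1*(-264) = 582 + 264 = 846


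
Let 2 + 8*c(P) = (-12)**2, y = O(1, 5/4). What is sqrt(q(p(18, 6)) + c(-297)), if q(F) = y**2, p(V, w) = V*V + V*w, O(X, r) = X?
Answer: 5*sqrt(3)/2 ≈ 4.3301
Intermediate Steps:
p(V, w) = V**2 + V*w
y = 1
c(P) = 71/4 (c(P) = -1/4 + (1/8)*(-12)**2 = -1/4 + (1/8)*144 = -1/4 + 18 = 71/4)
q(F) = 1 (q(F) = 1**2 = 1)
sqrt(q(p(18, 6)) + c(-297)) = sqrt(1 + 71/4) = sqrt(75/4) = 5*sqrt(3)/2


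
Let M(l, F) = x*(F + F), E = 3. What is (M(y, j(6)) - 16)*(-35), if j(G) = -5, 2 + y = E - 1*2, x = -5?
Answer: -1190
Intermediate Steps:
y = -1 (y = -2 + (3 - 1*2) = -2 + (3 - 2) = -2 + 1 = -1)
M(l, F) = -10*F (M(l, F) = -5*(F + F) = -10*F)
(M(y, j(6)) - 16)*(-35) = (-10*(-5) - 16)*(-35) = (50 - 16)*(-35) = 34*(-35) = -1190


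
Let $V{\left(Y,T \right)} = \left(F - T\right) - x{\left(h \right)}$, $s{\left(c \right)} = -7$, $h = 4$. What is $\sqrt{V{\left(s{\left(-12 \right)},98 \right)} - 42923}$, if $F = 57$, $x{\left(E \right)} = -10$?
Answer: $i \sqrt{42954} \approx 207.25 i$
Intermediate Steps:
$V{\left(Y,T \right)} = 67 - T$ ($V{\left(Y,T \right)} = \left(57 - T\right) - -10 = \left(57 - T\right) + 10 = 67 - T$)
$\sqrt{V{\left(s{\left(-12 \right)},98 \right)} - 42923} = \sqrt{\left(67 - 98\right) - 42923} = \sqrt{-31 - 42923} = \sqrt{-42954} = i \sqrt{42954}$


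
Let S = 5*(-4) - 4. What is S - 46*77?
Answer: -3566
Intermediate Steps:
S = -24 (S = -20 - 4 = -24)
S - 46*77 = -24 - 46*77 = -24 - 3542 = -3566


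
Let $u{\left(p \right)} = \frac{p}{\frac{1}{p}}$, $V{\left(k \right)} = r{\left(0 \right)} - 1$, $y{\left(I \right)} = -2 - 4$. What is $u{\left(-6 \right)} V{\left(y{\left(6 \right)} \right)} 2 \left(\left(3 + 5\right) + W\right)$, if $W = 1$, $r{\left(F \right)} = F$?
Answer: $-648$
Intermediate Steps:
$y{\left(I \right)} = -6$ ($y{\left(I \right)} = -2 - 4 = -6$)
$V{\left(k \right)} = -1$ ($V{\left(k \right)} = 0 - 1 = -1$)
$u{\left(p \right)} = p^{2}$ ($u{\left(p \right)} = p p = p^{2}$)
$u{\left(-6 \right)} V{\left(y{\left(6 \right)} \right)} 2 \left(\left(3 + 5\right) + W\right) = \left(-6\right)^{2} \left(-1\right) 2 \left(\left(3 + 5\right) + 1\right) = 36 \left(- 2 \left(8 + 1\right)\right) = 36 \left(\left(-2\right) 9\right) = 36 \left(-18\right) = -648$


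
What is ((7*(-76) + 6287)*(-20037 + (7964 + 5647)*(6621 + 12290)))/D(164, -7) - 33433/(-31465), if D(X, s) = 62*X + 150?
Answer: 3329014995470321/23189705 ≈ 1.4356e+8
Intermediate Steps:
D(X, s) = 150 + 62*X
((7*(-76) + 6287)*(-20037 + (7964 + 5647)*(6621 + 12290)))/D(164, -7) - 33433/(-31465) = ((7*(-76) + 6287)*(-20037 + (7964 + 5647)*(6621 + 12290)))/(150 + 62*164) - 33433/(-31465) = ((-532 + 6287)*(-20037 + 13611*18911))/(150 + 10168) - 33433*(-1/31465) = (5755*(-20037 + 257397621))/10318 + 33433/31465 = (5755*257377584)*(1/10318) + 33433/31465 = 1481207995920*(1/10318) + 33433/31465 = 740603997960/5159 + 33433/31465 = 3329014995470321/23189705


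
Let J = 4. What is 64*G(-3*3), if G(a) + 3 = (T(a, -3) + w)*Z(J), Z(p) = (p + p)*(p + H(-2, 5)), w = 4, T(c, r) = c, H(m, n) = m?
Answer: -5312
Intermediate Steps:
Z(p) = 2*p*(-2 + p) (Z(p) = (p + p)*(p - 2) = (2*p)*(-2 + p) = 2*p*(-2 + p))
G(a) = 61 + 16*a (G(a) = -3 + (a + 4)*(2*4*(-2 + 4)) = -3 + (4 + a)*(2*4*2) = -3 + (4 + a)*16 = -3 + (64 + 16*a) = 61 + 16*a)
64*G(-3*3) = 64*(61 + 16*(-3*3)) = 64*(61 + 16*(-9)) = 64*(61 - 144) = 64*(-83) = -5312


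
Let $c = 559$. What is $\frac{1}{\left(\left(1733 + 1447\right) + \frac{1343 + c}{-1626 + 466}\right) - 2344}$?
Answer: $\frac{580}{483929} \approx 0.0011985$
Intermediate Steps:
$\frac{1}{\left(\left(1733 + 1447\right) + \frac{1343 + c}{-1626 + 466}\right) - 2344} = \frac{1}{\left(\left(1733 + 1447\right) + \frac{1343 + 559}{-1626 + 466}\right) - 2344} = \frac{1}{\left(3180 + \frac{1902}{-1160}\right) - 2344} = \frac{1}{\left(3180 + 1902 \left(- \frac{1}{1160}\right)\right) - 2344} = \frac{1}{\left(3180 - \frac{951}{580}\right) - 2344} = \frac{1}{\frac{1843449}{580} - 2344} = \frac{1}{\frac{483929}{580}} = \frac{580}{483929}$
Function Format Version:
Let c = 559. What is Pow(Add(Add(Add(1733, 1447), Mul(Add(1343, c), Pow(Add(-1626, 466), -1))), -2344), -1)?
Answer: Rational(580, 483929) ≈ 0.0011985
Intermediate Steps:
Pow(Add(Add(Add(1733, 1447), Mul(Add(1343, c), Pow(Add(-1626, 466), -1))), -2344), -1) = Pow(Add(Add(Add(1733, 1447), Mul(Add(1343, 559), Pow(Add(-1626, 466), -1))), -2344), -1) = Pow(Add(Add(3180, Mul(1902, Pow(-1160, -1))), -2344), -1) = Pow(Add(Add(3180, Mul(1902, Rational(-1, 1160))), -2344), -1) = Pow(Add(Add(3180, Rational(-951, 580)), -2344), -1) = Pow(Add(Rational(1843449, 580), -2344), -1) = Pow(Rational(483929, 580), -1) = Rational(580, 483929)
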